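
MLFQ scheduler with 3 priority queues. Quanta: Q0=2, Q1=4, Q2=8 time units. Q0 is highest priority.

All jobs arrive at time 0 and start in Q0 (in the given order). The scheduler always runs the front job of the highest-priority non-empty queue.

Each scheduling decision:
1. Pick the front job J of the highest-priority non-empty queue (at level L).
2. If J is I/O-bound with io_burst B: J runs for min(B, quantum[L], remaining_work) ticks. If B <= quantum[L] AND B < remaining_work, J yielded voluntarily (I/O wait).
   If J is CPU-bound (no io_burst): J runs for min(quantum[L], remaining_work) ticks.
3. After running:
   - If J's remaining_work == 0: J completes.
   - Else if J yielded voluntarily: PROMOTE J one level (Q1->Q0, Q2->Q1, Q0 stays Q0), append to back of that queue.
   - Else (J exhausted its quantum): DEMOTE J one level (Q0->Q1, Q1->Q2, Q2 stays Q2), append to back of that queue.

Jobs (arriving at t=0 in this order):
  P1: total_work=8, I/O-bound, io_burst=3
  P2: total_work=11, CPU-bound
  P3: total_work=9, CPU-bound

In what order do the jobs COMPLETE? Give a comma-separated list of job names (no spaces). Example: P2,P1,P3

t=0-2: P1@Q0 runs 2, rem=6, quantum used, demote→Q1. Q0=[P2,P3] Q1=[P1] Q2=[]
t=2-4: P2@Q0 runs 2, rem=9, quantum used, demote→Q1. Q0=[P3] Q1=[P1,P2] Q2=[]
t=4-6: P3@Q0 runs 2, rem=7, quantum used, demote→Q1. Q0=[] Q1=[P1,P2,P3] Q2=[]
t=6-9: P1@Q1 runs 3, rem=3, I/O yield, promote→Q0. Q0=[P1] Q1=[P2,P3] Q2=[]
t=9-11: P1@Q0 runs 2, rem=1, quantum used, demote→Q1. Q0=[] Q1=[P2,P3,P1] Q2=[]
t=11-15: P2@Q1 runs 4, rem=5, quantum used, demote→Q2. Q0=[] Q1=[P3,P1] Q2=[P2]
t=15-19: P3@Q1 runs 4, rem=3, quantum used, demote→Q2. Q0=[] Q1=[P1] Q2=[P2,P3]
t=19-20: P1@Q1 runs 1, rem=0, completes. Q0=[] Q1=[] Q2=[P2,P3]
t=20-25: P2@Q2 runs 5, rem=0, completes. Q0=[] Q1=[] Q2=[P3]
t=25-28: P3@Q2 runs 3, rem=0, completes. Q0=[] Q1=[] Q2=[]

Answer: P1,P2,P3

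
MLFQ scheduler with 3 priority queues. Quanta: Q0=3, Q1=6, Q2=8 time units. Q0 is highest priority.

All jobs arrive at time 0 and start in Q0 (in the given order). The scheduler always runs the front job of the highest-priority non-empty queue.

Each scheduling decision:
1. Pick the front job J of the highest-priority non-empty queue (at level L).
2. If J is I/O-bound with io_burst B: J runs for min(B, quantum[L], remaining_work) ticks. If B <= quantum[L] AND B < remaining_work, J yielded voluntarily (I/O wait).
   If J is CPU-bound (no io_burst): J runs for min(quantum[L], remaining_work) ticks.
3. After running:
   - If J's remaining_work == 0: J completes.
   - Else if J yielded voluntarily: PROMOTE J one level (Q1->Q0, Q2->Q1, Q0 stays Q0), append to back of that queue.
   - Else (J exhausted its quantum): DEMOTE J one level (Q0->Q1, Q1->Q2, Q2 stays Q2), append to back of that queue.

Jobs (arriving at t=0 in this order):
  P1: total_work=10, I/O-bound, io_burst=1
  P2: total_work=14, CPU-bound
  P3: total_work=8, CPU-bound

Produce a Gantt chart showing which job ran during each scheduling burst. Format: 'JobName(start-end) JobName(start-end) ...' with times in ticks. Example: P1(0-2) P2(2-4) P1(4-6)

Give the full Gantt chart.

t=0-1: P1@Q0 runs 1, rem=9, I/O yield, promote→Q0. Q0=[P2,P3,P1] Q1=[] Q2=[]
t=1-4: P2@Q0 runs 3, rem=11, quantum used, demote→Q1. Q0=[P3,P1] Q1=[P2] Q2=[]
t=4-7: P3@Q0 runs 3, rem=5, quantum used, demote→Q1. Q0=[P1] Q1=[P2,P3] Q2=[]
t=7-8: P1@Q0 runs 1, rem=8, I/O yield, promote→Q0. Q0=[P1] Q1=[P2,P3] Q2=[]
t=8-9: P1@Q0 runs 1, rem=7, I/O yield, promote→Q0. Q0=[P1] Q1=[P2,P3] Q2=[]
t=9-10: P1@Q0 runs 1, rem=6, I/O yield, promote→Q0. Q0=[P1] Q1=[P2,P3] Q2=[]
t=10-11: P1@Q0 runs 1, rem=5, I/O yield, promote→Q0. Q0=[P1] Q1=[P2,P3] Q2=[]
t=11-12: P1@Q0 runs 1, rem=4, I/O yield, promote→Q0. Q0=[P1] Q1=[P2,P3] Q2=[]
t=12-13: P1@Q0 runs 1, rem=3, I/O yield, promote→Q0. Q0=[P1] Q1=[P2,P3] Q2=[]
t=13-14: P1@Q0 runs 1, rem=2, I/O yield, promote→Q0. Q0=[P1] Q1=[P2,P3] Q2=[]
t=14-15: P1@Q0 runs 1, rem=1, I/O yield, promote→Q0. Q0=[P1] Q1=[P2,P3] Q2=[]
t=15-16: P1@Q0 runs 1, rem=0, completes. Q0=[] Q1=[P2,P3] Q2=[]
t=16-22: P2@Q1 runs 6, rem=5, quantum used, demote→Q2. Q0=[] Q1=[P3] Q2=[P2]
t=22-27: P3@Q1 runs 5, rem=0, completes. Q0=[] Q1=[] Q2=[P2]
t=27-32: P2@Q2 runs 5, rem=0, completes. Q0=[] Q1=[] Q2=[]

Answer: P1(0-1) P2(1-4) P3(4-7) P1(7-8) P1(8-9) P1(9-10) P1(10-11) P1(11-12) P1(12-13) P1(13-14) P1(14-15) P1(15-16) P2(16-22) P3(22-27) P2(27-32)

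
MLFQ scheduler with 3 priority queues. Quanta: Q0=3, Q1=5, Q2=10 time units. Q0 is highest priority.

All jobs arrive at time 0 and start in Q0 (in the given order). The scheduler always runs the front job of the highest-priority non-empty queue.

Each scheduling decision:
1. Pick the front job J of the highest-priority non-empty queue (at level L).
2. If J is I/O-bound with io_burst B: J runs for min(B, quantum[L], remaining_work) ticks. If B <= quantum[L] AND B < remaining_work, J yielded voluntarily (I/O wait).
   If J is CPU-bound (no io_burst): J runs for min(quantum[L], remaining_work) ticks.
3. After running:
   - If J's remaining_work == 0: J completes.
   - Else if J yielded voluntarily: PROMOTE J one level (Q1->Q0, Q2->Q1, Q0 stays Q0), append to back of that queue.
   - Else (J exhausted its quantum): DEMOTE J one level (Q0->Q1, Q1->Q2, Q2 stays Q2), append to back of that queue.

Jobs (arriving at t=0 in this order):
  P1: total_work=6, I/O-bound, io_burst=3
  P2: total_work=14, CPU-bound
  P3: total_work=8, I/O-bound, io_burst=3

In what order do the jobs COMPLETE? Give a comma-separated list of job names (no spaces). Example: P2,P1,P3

Answer: P1,P3,P2

Derivation:
t=0-3: P1@Q0 runs 3, rem=3, I/O yield, promote→Q0. Q0=[P2,P3,P1] Q1=[] Q2=[]
t=3-6: P2@Q0 runs 3, rem=11, quantum used, demote→Q1. Q0=[P3,P1] Q1=[P2] Q2=[]
t=6-9: P3@Q0 runs 3, rem=5, I/O yield, promote→Q0. Q0=[P1,P3] Q1=[P2] Q2=[]
t=9-12: P1@Q0 runs 3, rem=0, completes. Q0=[P3] Q1=[P2] Q2=[]
t=12-15: P3@Q0 runs 3, rem=2, I/O yield, promote→Q0. Q0=[P3] Q1=[P2] Q2=[]
t=15-17: P3@Q0 runs 2, rem=0, completes. Q0=[] Q1=[P2] Q2=[]
t=17-22: P2@Q1 runs 5, rem=6, quantum used, demote→Q2. Q0=[] Q1=[] Q2=[P2]
t=22-28: P2@Q2 runs 6, rem=0, completes. Q0=[] Q1=[] Q2=[]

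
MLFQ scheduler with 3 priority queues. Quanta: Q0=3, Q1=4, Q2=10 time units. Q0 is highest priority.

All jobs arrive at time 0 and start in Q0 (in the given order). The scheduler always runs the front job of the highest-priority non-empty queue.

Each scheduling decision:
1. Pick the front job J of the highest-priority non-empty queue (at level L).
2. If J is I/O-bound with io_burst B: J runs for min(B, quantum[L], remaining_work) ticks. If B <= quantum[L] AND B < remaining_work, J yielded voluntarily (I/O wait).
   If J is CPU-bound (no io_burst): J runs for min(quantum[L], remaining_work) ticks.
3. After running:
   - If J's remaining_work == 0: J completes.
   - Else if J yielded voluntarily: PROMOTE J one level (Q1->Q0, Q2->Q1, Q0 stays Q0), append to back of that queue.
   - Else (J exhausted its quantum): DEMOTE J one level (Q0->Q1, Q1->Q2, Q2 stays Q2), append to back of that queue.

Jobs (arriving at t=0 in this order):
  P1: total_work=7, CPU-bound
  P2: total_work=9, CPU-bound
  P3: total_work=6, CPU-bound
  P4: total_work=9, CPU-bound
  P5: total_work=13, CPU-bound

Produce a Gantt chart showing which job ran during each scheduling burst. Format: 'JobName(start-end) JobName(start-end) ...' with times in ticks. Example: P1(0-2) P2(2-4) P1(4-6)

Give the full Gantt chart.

t=0-3: P1@Q0 runs 3, rem=4, quantum used, demote→Q1. Q0=[P2,P3,P4,P5] Q1=[P1] Q2=[]
t=3-6: P2@Q0 runs 3, rem=6, quantum used, demote→Q1. Q0=[P3,P4,P5] Q1=[P1,P2] Q2=[]
t=6-9: P3@Q0 runs 3, rem=3, quantum used, demote→Q1. Q0=[P4,P5] Q1=[P1,P2,P3] Q2=[]
t=9-12: P4@Q0 runs 3, rem=6, quantum used, demote→Q1. Q0=[P5] Q1=[P1,P2,P3,P4] Q2=[]
t=12-15: P5@Q0 runs 3, rem=10, quantum used, demote→Q1. Q0=[] Q1=[P1,P2,P3,P4,P5] Q2=[]
t=15-19: P1@Q1 runs 4, rem=0, completes. Q0=[] Q1=[P2,P3,P4,P5] Q2=[]
t=19-23: P2@Q1 runs 4, rem=2, quantum used, demote→Q2. Q0=[] Q1=[P3,P4,P5] Q2=[P2]
t=23-26: P3@Q1 runs 3, rem=0, completes. Q0=[] Q1=[P4,P5] Q2=[P2]
t=26-30: P4@Q1 runs 4, rem=2, quantum used, demote→Q2. Q0=[] Q1=[P5] Q2=[P2,P4]
t=30-34: P5@Q1 runs 4, rem=6, quantum used, demote→Q2. Q0=[] Q1=[] Q2=[P2,P4,P5]
t=34-36: P2@Q2 runs 2, rem=0, completes. Q0=[] Q1=[] Q2=[P4,P5]
t=36-38: P4@Q2 runs 2, rem=0, completes. Q0=[] Q1=[] Q2=[P5]
t=38-44: P5@Q2 runs 6, rem=0, completes. Q0=[] Q1=[] Q2=[]

Answer: P1(0-3) P2(3-6) P3(6-9) P4(9-12) P5(12-15) P1(15-19) P2(19-23) P3(23-26) P4(26-30) P5(30-34) P2(34-36) P4(36-38) P5(38-44)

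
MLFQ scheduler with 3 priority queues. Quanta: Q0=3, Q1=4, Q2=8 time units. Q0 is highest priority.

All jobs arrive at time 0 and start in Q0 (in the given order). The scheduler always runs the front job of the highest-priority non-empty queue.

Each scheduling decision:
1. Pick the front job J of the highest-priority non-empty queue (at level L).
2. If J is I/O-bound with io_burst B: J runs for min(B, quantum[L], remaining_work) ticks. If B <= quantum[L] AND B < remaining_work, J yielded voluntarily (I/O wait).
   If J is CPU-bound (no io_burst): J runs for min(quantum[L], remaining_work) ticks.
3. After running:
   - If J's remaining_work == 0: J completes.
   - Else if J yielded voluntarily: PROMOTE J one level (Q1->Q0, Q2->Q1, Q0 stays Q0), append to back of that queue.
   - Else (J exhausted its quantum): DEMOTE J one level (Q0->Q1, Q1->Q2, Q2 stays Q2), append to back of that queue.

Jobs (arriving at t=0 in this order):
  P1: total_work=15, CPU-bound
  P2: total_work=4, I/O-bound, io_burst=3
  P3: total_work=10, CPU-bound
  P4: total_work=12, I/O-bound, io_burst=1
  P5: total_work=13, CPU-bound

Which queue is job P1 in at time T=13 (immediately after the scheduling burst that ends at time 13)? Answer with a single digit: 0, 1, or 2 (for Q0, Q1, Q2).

t=0-3: P1@Q0 runs 3, rem=12, quantum used, demote→Q1. Q0=[P2,P3,P4,P5] Q1=[P1] Q2=[]
t=3-6: P2@Q0 runs 3, rem=1, I/O yield, promote→Q0. Q0=[P3,P4,P5,P2] Q1=[P1] Q2=[]
t=6-9: P3@Q0 runs 3, rem=7, quantum used, demote→Q1. Q0=[P4,P5,P2] Q1=[P1,P3] Q2=[]
t=9-10: P4@Q0 runs 1, rem=11, I/O yield, promote→Q0. Q0=[P5,P2,P4] Q1=[P1,P3] Q2=[]
t=10-13: P5@Q0 runs 3, rem=10, quantum used, demote→Q1. Q0=[P2,P4] Q1=[P1,P3,P5] Q2=[]
t=13-14: P2@Q0 runs 1, rem=0, completes. Q0=[P4] Q1=[P1,P3,P5] Q2=[]
t=14-15: P4@Q0 runs 1, rem=10, I/O yield, promote→Q0. Q0=[P4] Q1=[P1,P3,P5] Q2=[]
t=15-16: P4@Q0 runs 1, rem=9, I/O yield, promote→Q0. Q0=[P4] Q1=[P1,P3,P5] Q2=[]
t=16-17: P4@Q0 runs 1, rem=8, I/O yield, promote→Q0. Q0=[P4] Q1=[P1,P3,P5] Q2=[]
t=17-18: P4@Q0 runs 1, rem=7, I/O yield, promote→Q0. Q0=[P4] Q1=[P1,P3,P5] Q2=[]
t=18-19: P4@Q0 runs 1, rem=6, I/O yield, promote→Q0. Q0=[P4] Q1=[P1,P3,P5] Q2=[]
t=19-20: P4@Q0 runs 1, rem=5, I/O yield, promote→Q0. Q0=[P4] Q1=[P1,P3,P5] Q2=[]
t=20-21: P4@Q0 runs 1, rem=4, I/O yield, promote→Q0. Q0=[P4] Q1=[P1,P3,P5] Q2=[]
t=21-22: P4@Q0 runs 1, rem=3, I/O yield, promote→Q0. Q0=[P4] Q1=[P1,P3,P5] Q2=[]
t=22-23: P4@Q0 runs 1, rem=2, I/O yield, promote→Q0. Q0=[P4] Q1=[P1,P3,P5] Q2=[]
t=23-24: P4@Q0 runs 1, rem=1, I/O yield, promote→Q0. Q0=[P4] Q1=[P1,P3,P5] Q2=[]
t=24-25: P4@Q0 runs 1, rem=0, completes. Q0=[] Q1=[P1,P3,P5] Q2=[]
t=25-29: P1@Q1 runs 4, rem=8, quantum used, demote→Q2. Q0=[] Q1=[P3,P5] Q2=[P1]
t=29-33: P3@Q1 runs 4, rem=3, quantum used, demote→Q2. Q0=[] Q1=[P5] Q2=[P1,P3]
t=33-37: P5@Q1 runs 4, rem=6, quantum used, demote→Q2. Q0=[] Q1=[] Q2=[P1,P3,P5]
t=37-45: P1@Q2 runs 8, rem=0, completes. Q0=[] Q1=[] Q2=[P3,P5]
t=45-48: P3@Q2 runs 3, rem=0, completes. Q0=[] Q1=[] Q2=[P5]
t=48-54: P5@Q2 runs 6, rem=0, completes. Q0=[] Q1=[] Q2=[]

Answer: 1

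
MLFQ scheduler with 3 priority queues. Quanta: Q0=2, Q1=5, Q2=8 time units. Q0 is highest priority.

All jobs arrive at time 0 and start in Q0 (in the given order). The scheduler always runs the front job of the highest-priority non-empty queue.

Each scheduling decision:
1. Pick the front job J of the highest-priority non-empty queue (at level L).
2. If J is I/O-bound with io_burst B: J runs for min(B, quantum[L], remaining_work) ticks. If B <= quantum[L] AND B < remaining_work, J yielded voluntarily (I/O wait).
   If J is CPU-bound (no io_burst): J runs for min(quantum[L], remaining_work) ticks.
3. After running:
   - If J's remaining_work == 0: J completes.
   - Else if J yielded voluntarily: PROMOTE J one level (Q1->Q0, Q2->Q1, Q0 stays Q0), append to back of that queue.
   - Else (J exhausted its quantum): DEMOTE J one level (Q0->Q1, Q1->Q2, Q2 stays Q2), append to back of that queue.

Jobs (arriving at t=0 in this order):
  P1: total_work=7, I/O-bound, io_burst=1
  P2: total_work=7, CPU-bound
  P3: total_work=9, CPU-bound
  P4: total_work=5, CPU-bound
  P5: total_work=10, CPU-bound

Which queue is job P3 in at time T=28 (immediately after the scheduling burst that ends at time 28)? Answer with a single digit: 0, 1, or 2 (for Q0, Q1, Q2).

t=0-1: P1@Q0 runs 1, rem=6, I/O yield, promote→Q0. Q0=[P2,P3,P4,P5,P1] Q1=[] Q2=[]
t=1-3: P2@Q0 runs 2, rem=5, quantum used, demote→Q1. Q0=[P3,P4,P5,P1] Q1=[P2] Q2=[]
t=3-5: P3@Q0 runs 2, rem=7, quantum used, demote→Q1. Q0=[P4,P5,P1] Q1=[P2,P3] Q2=[]
t=5-7: P4@Q0 runs 2, rem=3, quantum used, demote→Q1. Q0=[P5,P1] Q1=[P2,P3,P4] Q2=[]
t=7-9: P5@Q0 runs 2, rem=8, quantum used, demote→Q1. Q0=[P1] Q1=[P2,P3,P4,P5] Q2=[]
t=9-10: P1@Q0 runs 1, rem=5, I/O yield, promote→Q0. Q0=[P1] Q1=[P2,P3,P4,P5] Q2=[]
t=10-11: P1@Q0 runs 1, rem=4, I/O yield, promote→Q0. Q0=[P1] Q1=[P2,P3,P4,P5] Q2=[]
t=11-12: P1@Q0 runs 1, rem=3, I/O yield, promote→Q0. Q0=[P1] Q1=[P2,P3,P4,P5] Q2=[]
t=12-13: P1@Q0 runs 1, rem=2, I/O yield, promote→Q0. Q0=[P1] Q1=[P2,P3,P4,P5] Q2=[]
t=13-14: P1@Q0 runs 1, rem=1, I/O yield, promote→Q0. Q0=[P1] Q1=[P2,P3,P4,P5] Q2=[]
t=14-15: P1@Q0 runs 1, rem=0, completes. Q0=[] Q1=[P2,P3,P4,P5] Q2=[]
t=15-20: P2@Q1 runs 5, rem=0, completes. Q0=[] Q1=[P3,P4,P5] Q2=[]
t=20-25: P3@Q1 runs 5, rem=2, quantum used, demote→Q2. Q0=[] Q1=[P4,P5] Q2=[P3]
t=25-28: P4@Q1 runs 3, rem=0, completes. Q0=[] Q1=[P5] Q2=[P3]
t=28-33: P5@Q1 runs 5, rem=3, quantum used, demote→Q2. Q0=[] Q1=[] Q2=[P3,P5]
t=33-35: P3@Q2 runs 2, rem=0, completes. Q0=[] Q1=[] Q2=[P5]
t=35-38: P5@Q2 runs 3, rem=0, completes. Q0=[] Q1=[] Q2=[]

Answer: 2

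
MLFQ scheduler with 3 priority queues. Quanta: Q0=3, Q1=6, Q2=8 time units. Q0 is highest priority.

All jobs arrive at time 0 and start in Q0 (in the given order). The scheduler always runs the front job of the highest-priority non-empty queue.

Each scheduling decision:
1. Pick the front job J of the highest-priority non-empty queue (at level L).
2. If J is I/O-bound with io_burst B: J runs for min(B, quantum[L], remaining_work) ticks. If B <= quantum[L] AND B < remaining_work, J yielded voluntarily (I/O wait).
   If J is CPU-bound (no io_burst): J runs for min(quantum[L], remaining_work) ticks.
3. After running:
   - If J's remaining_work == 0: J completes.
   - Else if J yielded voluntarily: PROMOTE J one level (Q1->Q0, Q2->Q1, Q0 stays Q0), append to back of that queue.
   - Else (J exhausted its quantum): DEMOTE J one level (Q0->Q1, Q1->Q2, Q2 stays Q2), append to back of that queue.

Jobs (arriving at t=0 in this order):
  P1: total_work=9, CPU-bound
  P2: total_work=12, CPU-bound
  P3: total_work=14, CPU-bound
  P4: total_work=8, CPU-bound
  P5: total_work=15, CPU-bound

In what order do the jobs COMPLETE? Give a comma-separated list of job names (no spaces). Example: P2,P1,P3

Answer: P1,P4,P2,P3,P5

Derivation:
t=0-3: P1@Q0 runs 3, rem=6, quantum used, demote→Q1. Q0=[P2,P3,P4,P5] Q1=[P1] Q2=[]
t=3-6: P2@Q0 runs 3, rem=9, quantum used, demote→Q1. Q0=[P3,P4,P5] Q1=[P1,P2] Q2=[]
t=6-9: P3@Q0 runs 3, rem=11, quantum used, demote→Q1. Q0=[P4,P5] Q1=[P1,P2,P3] Q2=[]
t=9-12: P4@Q0 runs 3, rem=5, quantum used, demote→Q1. Q0=[P5] Q1=[P1,P2,P3,P4] Q2=[]
t=12-15: P5@Q0 runs 3, rem=12, quantum used, demote→Q1. Q0=[] Q1=[P1,P2,P3,P4,P5] Q2=[]
t=15-21: P1@Q1 runs 6, rem=0, completes. Q0=[] Q1=[P2,P3,P4,P5] Q2=[]
t=21-27: P2@Q1 runs 6, rem=3, quantum used, demote→Q2. Q0=[] Q1=[P3,P4,P5] Q2=[P2]
t=27-33: P3@Q1 runs 6, rem=5, quantum used, demote→Q2. Q0=[] Q1=[P4,P5] Q2=[P2,P3]
t=33-38: P4@Q1 runs 5, rem=0, completes. Q0=[] Q1=[P5] Q2=[P2,P3]
t=38-44: P5@Q1 runs 6, rem=6, quantum used, demote→Q2. Q0=[] Q1=[] Q2=[P2,P3,P5]
t=44-47: P2@Q2 runs 3, rem=0, completes. Q0=[] Q1=[] Q2=[P3,P5]
t=47-52: P3@Q2 runs 5, rem=0, completes. Q0=[] Q1=[] Q2=[P5]
t=52-58: P5@Q2 runs 6, rem=0, completes. Q0=[] Q1=[] Q2=[]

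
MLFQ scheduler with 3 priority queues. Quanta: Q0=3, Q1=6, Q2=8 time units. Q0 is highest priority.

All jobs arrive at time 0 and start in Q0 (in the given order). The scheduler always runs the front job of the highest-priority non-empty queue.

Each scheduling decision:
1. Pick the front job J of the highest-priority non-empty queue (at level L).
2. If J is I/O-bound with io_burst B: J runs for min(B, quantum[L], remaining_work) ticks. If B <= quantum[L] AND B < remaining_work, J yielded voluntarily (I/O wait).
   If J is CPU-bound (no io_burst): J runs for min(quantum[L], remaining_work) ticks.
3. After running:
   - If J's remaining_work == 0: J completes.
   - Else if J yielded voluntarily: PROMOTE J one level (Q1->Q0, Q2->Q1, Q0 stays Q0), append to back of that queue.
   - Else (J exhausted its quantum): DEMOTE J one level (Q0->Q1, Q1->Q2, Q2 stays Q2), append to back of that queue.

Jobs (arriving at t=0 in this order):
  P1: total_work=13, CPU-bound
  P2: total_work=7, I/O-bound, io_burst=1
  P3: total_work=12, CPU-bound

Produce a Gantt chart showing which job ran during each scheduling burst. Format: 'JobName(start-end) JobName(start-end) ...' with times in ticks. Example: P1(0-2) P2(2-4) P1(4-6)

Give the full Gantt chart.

Answer: P1(0-3) P2(3-4) P3(4-7) P2(7-8) P2(8-9) P2(9-10) P2(10-11) P2(11-12) P2(12-13) P1(13-19) P3(19-25) P1(25-29) P3(29-32)

Derivation:
t=0-3: P1@Q0 runs 3, rem=10, quantum used, demote→Q1. Q0=[P2,P3] Q1=[P1] Q2=[]
t=3-4: P2@Q0 runs 1, rem=6, I/O yield, promote→Q0. Q0=[P3,P2] Q1=[P1] Q2=[]
t=4-7: P3@Q0 runs 3, rem=9, quantum used, demote→Q1. Q0=[P2] Q1=[P1,P3] Q2=[]
t=7-8: P2@Q0 runs 1, rem=5, I/O yield, promote→Q0. Q0=[P2] Q1=[P1,P3] Q2=[]
t=8-9: P2@Q0 runs 1, rem=4, I/O yield, promote→Q0. Q0=[P2] Q1=[P1,P3] Q2=[]
t=9-10: P2@Q0 runs 1, rem=3, I/O yield, promote→Q0. Q0=[P2] Q1=[P1,P3] Q2=[]
t=10-11: P2@Q0 runs 1, rem=2, I/O yield, promote→Q0. Q0=[P2] Q1=[P1,P3] Q2=[]
t=11-12: P2@Q0 runs 1, rem=1, I/O yield, promote→Q0. Q0=[P2] Q1=[P1,P3] Q2=[]
t=12-13: P2@Q0 runs 1, rem=0, completes. Q0=[] Q1=[P1,P3] Q2=[]
t=13-19: P1@Q1 runs 6, rem=4, quantum used, demote→Q2. Q0=[] Q1=[P3] Q2=[P1]
t=19-25: P3@Q1 runs 6, rem=3, quantum used, demote→Q2. Q0=[] Q1=[] Q2=[P1,P3]
t=25-29: P1@Q2 runs 4, rem=0, completes. Q0=[] Q1=[] Q2=[P3]
t=29-32: P3@Q2 runs 3, rem=0, completes. Q0=[] Q1=[] Q2=[]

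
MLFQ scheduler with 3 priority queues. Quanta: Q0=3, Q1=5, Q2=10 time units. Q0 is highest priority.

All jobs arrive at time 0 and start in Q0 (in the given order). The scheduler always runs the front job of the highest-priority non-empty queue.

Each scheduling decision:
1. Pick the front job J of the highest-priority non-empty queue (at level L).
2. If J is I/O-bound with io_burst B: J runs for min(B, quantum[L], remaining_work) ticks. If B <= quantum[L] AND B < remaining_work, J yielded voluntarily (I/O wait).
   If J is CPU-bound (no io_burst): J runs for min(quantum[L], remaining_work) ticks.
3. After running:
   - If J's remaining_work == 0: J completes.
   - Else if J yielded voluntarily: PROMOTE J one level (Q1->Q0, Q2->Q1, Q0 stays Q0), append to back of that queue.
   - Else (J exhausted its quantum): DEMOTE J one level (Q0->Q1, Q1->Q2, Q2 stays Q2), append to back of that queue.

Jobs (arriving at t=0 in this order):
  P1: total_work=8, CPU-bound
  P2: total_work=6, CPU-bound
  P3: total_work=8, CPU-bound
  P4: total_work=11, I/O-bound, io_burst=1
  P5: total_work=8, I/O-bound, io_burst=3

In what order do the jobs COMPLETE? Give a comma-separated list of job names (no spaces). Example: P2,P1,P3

Answer: P5,P4,P1,P2,P3

Derivation:
t=0-3: P1@Q0 runs 3, rem=5, quantum used, demote→Q1. Q0=[P2,P3,P4,P5] Q1=[P1] Q2=[]
t=3-6: P2@Q0 runs 3, rem=3, quantum used, demote→Q1. Q0=[P3,P4,P5] Q1=[P1,P2] Q2=[]
t=6-9: P3@Q0 runs 3, rem=5, quantum used, demote→Q1. Q0=[P4,P5] Q1=[P1,P2,P3] Q2=[]
t=9-10: P4@Q0 runs 1, rem=10, I/O yield, promote→Q0. Q0=[P5,P4] Q1=[P1,P2,P3] Q2=[]
t=10-13: P5@Q0 runs 3, rem=5, I/O yield, promote→Q0. Q0=[P4,P5] Q1=[P1,P2,P3] Q2=[]
t=13-14: P4@Q0 runs 1, rem=9, I/O yield, promote→Q0. Q0=[P5,P4] Q1=[P1,P2,P3] Q2=[]
t=14-17: P5@Q0 runs 3, rem=2, I/O yield, promote→Q0. Q0=[P4,P5] Q1=[P1,P2,P3] Q2=[]
t=17-18: P4@Q0 runs 1, rem=8, I/O yield, promote→Q0. Q0=[P5,P4] Q1=[P1,P2,P3] Q2=[]
t=18-20: P5@Q0 runs 2, rem=0, completes. Q0=[P4] Q1=[P1,P2,P3] Q2=[]
t=20-21: P4@Q0 runs 1, rem=7, I/O yield, promote→Q0. Q0=[P4] Q1=[P1,P2,P3] Q2=[]
t=21-22: P4@Q0 runs 1, rem=6, I/O yield, promote→Q0. Q0=[P4] Q1=[P1,P2,P3] Q2=[]
t=22-23: P4@Q0 runs 1, rem=5, I/O yield, promote→Q0. Q0=[P4] Q1=[P1,P2,P3] Q2=[]
t=23-24: P4@Q0 runs 1, rem=4, I/O yield, promote→Q0. Q0=[P4] Q1=[P1,P2,P3] Q2=[]
t=24-25: P4@Q0 runs 1, rem=3, I/O yield, promote→Q0. Q0=[P4] Q1=[P1,P2,P3] Q2=[]
t=25-26: P4@Q0 runs 1, rem=2, I/O yield, promote→Q0. Q0=[P4] Q1=[P1,P2,P3] Q2=[]
t=26-27: P4@Q0 runs 1, rem=1, I/O yield, promote→Q0. Q0=[P4] Q1=[P1,P2,P3] Q2=[]
t=27-28: P4@Q0 runs 1, rem=0, completes. Q0=[] Q1=[P1,P2,P3] Q2=[]
t=28-33: P1@Q1 runs 5, rem=0, completes. Q0=[] Q1=[P2,P3] Q2=[]
t=33-36: P2@Q1 runs 3, rem=0, completes. Q0=[] Q1=[P3] Q2=[]
t=36-41: P3@Q1 runs 5, rem=0, completes. Q0=[] Q1=[] Q2=[]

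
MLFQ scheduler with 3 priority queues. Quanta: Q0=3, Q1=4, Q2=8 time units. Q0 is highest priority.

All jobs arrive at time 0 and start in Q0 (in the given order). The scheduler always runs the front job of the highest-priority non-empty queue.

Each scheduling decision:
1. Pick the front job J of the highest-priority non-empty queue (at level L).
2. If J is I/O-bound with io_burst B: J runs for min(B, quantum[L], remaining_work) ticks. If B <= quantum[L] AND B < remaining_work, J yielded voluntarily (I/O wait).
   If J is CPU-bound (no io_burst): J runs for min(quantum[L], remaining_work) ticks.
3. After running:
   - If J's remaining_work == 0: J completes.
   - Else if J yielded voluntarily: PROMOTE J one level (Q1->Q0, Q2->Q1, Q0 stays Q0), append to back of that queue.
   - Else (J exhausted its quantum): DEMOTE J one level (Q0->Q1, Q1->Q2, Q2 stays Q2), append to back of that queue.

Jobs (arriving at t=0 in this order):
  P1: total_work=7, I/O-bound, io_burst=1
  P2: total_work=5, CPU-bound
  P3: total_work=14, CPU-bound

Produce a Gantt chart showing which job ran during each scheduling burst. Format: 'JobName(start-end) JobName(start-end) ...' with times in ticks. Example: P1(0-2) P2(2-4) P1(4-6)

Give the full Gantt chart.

Answer: P1(0-1) P2(1-4) P3(4-7) P1(7-8) P1(8-9) P1(9-10) P1(10-11) P1(11-12) P1(12-13) P2(13-15) P3(15-19) P3(19-26)

Derivation:
t=0-1: P1@Q0 runs 1, rem=6, I/O yield, promote→Q0. Q0=[P2,P3,P1] Q1=[] Q2=[]
t=1-4: P2@Q0 runs 3, rem=2, quantum used, demote→Q1. Q0=[P3,P1] Q1=[P2] Q2=[]
t=4-7: P3@Q0 runs 3, rem=11, quantum used, demote→Q1. Q0=[P1] Q1=[P2,P3] Q2=[]
t=7-8: P1@Q0 runs 1, rem=5, I/O yield, promote→Q0. Q0=[P1] Q1=[P2,P3] Q2=[]
t=8-9: P1@Q0 runs 1, rem=4, I/O yield, promote→Q0. Q0=[P1] Q1=[P2,P3] Q2=[]
t=9-10: P1@Q0 runs 1, rem=3, I/O yield, promote→Q0. Q0=[P1] Q1=[P2,P3] Q2=[]
t=10-11: P1@Q0 runs 1, rem=2, I/O yield, promote→Q0. Q0=[P1] Q1=[P2,P3] Q2=[]
t=11-12: P1@Q0 runs 1, rem=1, I/O yield, promote→Q0. Q0=[P1] Q1=[P2,P3] Q2=[]
t=12-13: P1@Q0 runs 1, rem=0, completes. Q0=[] Q1=[P2,P3] Q2=[]
t=13-15: P2@Q1 runs 2, rem=0, completes. Q0=[] Q1=[P3] Q2=[]
t=15-19: P3@Q1 runs 4, rem=7, quantum used, demote→Q2. Q0=[] Q1=[] Q2=[P3]
t=19-26: P3@Q2 runs 7, rem=0, completes. Q0=[] Q1=[] Q2=[]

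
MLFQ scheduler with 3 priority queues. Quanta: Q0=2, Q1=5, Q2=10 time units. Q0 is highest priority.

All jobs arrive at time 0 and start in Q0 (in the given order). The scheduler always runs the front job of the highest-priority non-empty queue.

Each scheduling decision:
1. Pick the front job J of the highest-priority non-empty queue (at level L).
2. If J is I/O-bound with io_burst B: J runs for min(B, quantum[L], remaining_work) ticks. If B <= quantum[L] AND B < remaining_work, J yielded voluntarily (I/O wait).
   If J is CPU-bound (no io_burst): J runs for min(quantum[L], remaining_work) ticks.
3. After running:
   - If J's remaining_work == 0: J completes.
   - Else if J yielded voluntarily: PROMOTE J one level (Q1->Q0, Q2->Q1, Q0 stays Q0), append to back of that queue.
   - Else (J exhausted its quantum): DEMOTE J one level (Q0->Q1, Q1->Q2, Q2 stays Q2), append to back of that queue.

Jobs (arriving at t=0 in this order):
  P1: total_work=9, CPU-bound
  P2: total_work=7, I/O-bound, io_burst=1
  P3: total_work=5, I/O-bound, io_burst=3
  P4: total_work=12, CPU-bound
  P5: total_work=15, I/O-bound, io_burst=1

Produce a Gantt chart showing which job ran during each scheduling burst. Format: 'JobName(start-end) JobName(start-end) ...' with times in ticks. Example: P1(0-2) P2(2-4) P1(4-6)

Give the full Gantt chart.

t=0-2: P1@Q0 runs 2, rem=7, quantum used, demote→Q1. Q0=[P2,P3,P4,P5] Q1=[P1] Q2=[]
t=2-3: P2@Q0 runs 1, rem=6, I/O yield, promote→Q0. Q0=[P3,P4,P5,P2] Q1=[P1] Q2=[]
t=3-5: P3@Q0 runs 2, rem=3, quantum used, demote→Q1. Q0=[P4,P5,P2] Q1=[P1,P3] Q2=[]
t=5-7: P4@Q0 runs 2, rem=10, quantum used, demote→Q1. Q0=[P5,P2] Q1=[P1,P3,P4] Q2=[]
t=7-8: P5@Q0 runs 1, rem=14, I/O yield, promote→Q0. Q0=[P2,P5] Q1=[P1,P3,P4] Q2=[]
t=8-9: P2@Q0 runs 1, rem=5, I/O yield, promote→Q0. Q0=[P5,P2] Q1=[P1,P3,P4] Q2=[]
t=9-10: P5@Q0 runs 1, rem=13, I/O yield, promote→Q0. Q0=[P2,P5] Q1=[P1,P3,P4] Q2=[]
t=10-11: P2@Q0 runs 1, rem=4, I/O yield, promote→Q0. Q0=[P5,P2] Q1=[P1,P3,P4] Q2=[]
t=11-12: P5@Q0 runs 1, rem=12, I/O yield, promote→Q0. Q0=[P2,P5] Q1=[P1,P3,P4] Q2=[]
t=12-13: P2@Q0 runs 1, rem=3, I/O yield, promote→Q0. Q0=[P5,P2] Q1=[P1,P3,P4] Q2=[]
t=13-14: P5@Q0 runs 1, rem=11, I/O yield, promote→Q0. Q0=[P2,P5] Q1=[P1,P3,P4] Q2=[]
t=14-15: P2@Q0 runs 1, rem=2, I/O yield, promote→Q0. Q0=[P5,P2] Q1=[P1,P3,P4] Q2=[]
t=15-16: P5@Q0 runs 1, rem=10, I/O yield, promote→Q0. Q0=[P2,P5] Q1=[P1,P3,P4] Q2=[]
t=16-17: P2@Q0 runs 1, rem=1, I/O yield, promote→Q0. Q0=[P5,P2] Q1=[P1,P3,P4] Q2=[]
t=17-18: P5@Q0 runs 1, rem=9, I/O yield, promote→Q0. Q0=[P2,P5] Q1=[P1,P3,P4] Q2=[]
t=18-19: P2@Q0 runs 1, rem=0, completes. Q0=[P5] Q1=[P1,P3,P4] Q2=[]
t=19-20: P5@Q0 runs 1, rem=8, I/O yield, promote→Q0. Q0=[P5] Q1=[P1,P3,P4] Q2=[]
t=20-21: P5@Q0 runs 1, rem=7, I/O yield, promote→Q0. Q0=[P5] Q1=[P1,P3,P4] Q2=[]
t=21-22: P5@Q0 runs 1, rem=6, I/O yield, promote→Q0. Q0=[P5] Q1=[P1,P3,P4] Q2=[]
t=22-23: P5@Q0 runs 1, rem=5, I/O yield, promote→Q0. Q0=[P5] Q1=[P1,P3,P4] Q2=[]
t=23-24: P5@Q0 runs 1, rem=4, I/O yield, promote→Q0. Q0=[P5] Q1=[P1,P3,P4] Q2=[]
t=24-25: P5@Q0 runs 1, rem=3, I/O yield, promote→Q0. Q0=[P5] Q1=[P1,P3,P4] Q2=[]
t=25-26: P5@Q0 runs 1, rem=2, I/O yield, promote→Q0. Q0=[P5] Q1=[P1,P3,P4] Q2=[]
t=26-27: P5@Q0 runs 1, rem=1, I/O yield, promote→Q0. Q0=[P5] Q1=[P1,P3,P4] Q2=[]
t=27-28: P5@Q0 runs 1, rem=0, completes. Q0=[] Q1=[P1,P3,P4] Q2=[]
t=28-33: P1@Q1 runs 5, rem=2, quantum used, demote→Q2. Q0=[] Q1=[P3,P4] Q2=[P1]
t=33-36: P3@Q1 runs 3, rem=0, completes. Q0=[] Q1=[P4] Q2=[P1]
t=36-41: P4@Q1 runs 5, rem=5, quantum used, demote→Q2. Q0=[] Q1=[] Q2=[P1,P4]
t=41-43: P1@Q2 runs 2, rem=0, completes. Q0=[] Q1=[] Q2=[P4]
t=43-48: P4@Q2 runs 5, rem=0, completes. Q0=[] Q1=[] Q2=[]

Answer: P1(0-2) P2(2-3) P3(3-5) P4(5-7) P5(7-8) P2(8-9) P5(9-10) P2(10-11) P5(11-12) P2(12-13) P5(13-14) P2(14-15) P5(15-16) P2(16-17) P5(17-18) P2(18-19) P5(19-20) P5(20-21) P5(21-22) P5(22-23) P5(23-24) P5(24-25) P5(25-26) P5(26-27) P5(27-28) P1(28-33) P3(33-36) P4(36-41) P1(41-43) P4(43-48)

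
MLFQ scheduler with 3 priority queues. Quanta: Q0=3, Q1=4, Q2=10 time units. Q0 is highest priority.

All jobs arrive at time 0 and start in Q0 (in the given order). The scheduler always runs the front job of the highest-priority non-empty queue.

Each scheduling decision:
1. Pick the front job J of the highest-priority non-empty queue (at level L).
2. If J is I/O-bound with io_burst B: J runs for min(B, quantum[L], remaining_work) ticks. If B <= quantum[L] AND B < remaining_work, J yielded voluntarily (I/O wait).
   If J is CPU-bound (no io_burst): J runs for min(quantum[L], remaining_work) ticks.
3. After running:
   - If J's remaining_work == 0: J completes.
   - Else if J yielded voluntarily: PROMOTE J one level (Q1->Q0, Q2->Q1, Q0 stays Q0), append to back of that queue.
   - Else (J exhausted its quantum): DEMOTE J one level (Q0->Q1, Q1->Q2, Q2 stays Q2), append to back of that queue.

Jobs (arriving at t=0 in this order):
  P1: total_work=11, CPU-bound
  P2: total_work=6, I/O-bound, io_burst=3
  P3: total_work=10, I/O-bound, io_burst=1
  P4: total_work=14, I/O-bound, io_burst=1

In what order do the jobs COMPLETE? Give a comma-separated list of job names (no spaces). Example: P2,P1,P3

t=0-3: P1@Q0 runs 3, rem=8, quantum used, demote→Q1. Q0=[P2,P3,P4] Q1=[P1] Q2=[]
t=3-6: P2@Q0 runs 3, rem=3, I/O yield, promote→Q0. Q0=[P3,P4,P2] Q1=[P1] Q2=[]
t=6-7: P3@Q0 runs 1, rem=9, I/O yield, promote→Q0. Q0=[P4,P2,P3] Q1=[P1] Q2=[]
t=7-8: P4@Q0 runs 1, rem=13, I/O yield, promote→Q0. Q0=[P2,P3,P4] Q1=[P1] Q2=[]
t=8-11: P2@Q0 runs 3, rem=0, completes. Q0=[P3,P4] Q1=[P1] Q2=[]
t=11-12: P3@Q0 runs 1, rem=8, I/O yield, promote→Q0. Q0=[P4,P3] Q1=[P1] Q2=[]
t=12-13: P4@Q0 runs 1, rem=12, I/O yield, promote→Q0. Q0=[P3,P4] Q1=[P1] Q2=[]
t=13-14: P3@Q0 runs 1, rem=7, I/O yield, promote→Q0. Q0=[P4,P3] Q1=[P1] Q2=[]
t=14-15: P4@Q0 runs 1, rem=11, I/O yield, promote→Q0. Q0=[P3,P4] Q1=[P1] Q2=[]
t=15-16: P3@Q0 runs 1, rem=6, I/O yield, promote→Q0. Q0=[P4,P3] Q1=[P1] Q2=[]
t=16-17: P4@Q0 runs 1, rem=10, I/O yield, promote→Q0. Q0=[P3,P4] Q1=[P1] Q2=[]
t=17-18: P3@Q0 runs 1, rem=5, I/O yield, promote→Q0. Q0=[P4,P3] Q1=[P1] Q2=[]
t=18-19: P4@Q0 runs 1, rem=9, I/O yield, promote→Q0. Q0=[P3,P4] Q1=[P1] Q2=[]
t=19-20: P3@Q0 runs 1, rem=4, I/O yield, promote→Q0. Q0=[P4,P3] Q1=[P1] Q2=[]
t=20-21: P4@Q0 runs 1, rem=8, I/O yield, promote→Q0. Q0=[P3,P4] Q1=[P1] Q2=[]
t=21-22: P3@Q0 runs 1, rem=3, I/O yield, promote→Q0. Q0=[P4,P3] Q1=[P1] Q2=[]
t=22-23: P4@Q0 runs 1, rem=7, I/O yield, promote→Q0. Q0=[P3,P4] Q1=[P1] Q2=[]
t=23-24: P3@Q0 runs 1, rem=2, I/O yield, promote→Q0. Q0=[P4,P3] Q1=[P1] Q2=[]
t=24-25: P4@Q0 runs 1, rem=6, I/O yield, promote→Q0. Q0=[P3,P4] Q1=[P1] Q2=[]
t=25-26: P3@Q0 runs 1, rem=1, I/O yield, promote→Q0. Q0=[P4,P3] Q1=[P1] Q2=[]
t=26-27: P4@Q0 runs 1, rem=5, I/O yield, promote→Q0. Q0=[P3,P4] Q1=[P1] Q2=[]
t=27-28: P3@Q0 runs 1, rem=0, completes. Q0=[P4] Q1=[P1] Q2=[]
t=28-29: P4@Q0 runs 1, rem=4, I/O yield, promote→Q0. Q0=[P4] Q1=[P1] Q2=[]
t=29-30: P4@Q0 runs 1, rem=3, I/O yield, promote→Q0. Q0=[P4] Q1=[P1] Q2=[]
t=30-31: P4@Q0 runs 1, rem=2, I/O yield, promote→Q0. Q0=[P4] Q1=[P1] Q2=[]
t=31-32: P4@Q0 runs 1, rem=1, I/O yield, promote→Q0. Q0=[P4] Q1=[P1] Q2=[]
t=32-33: P4@Q0 runs 1, rem=0, completes. Q0=[] Q1=[P1] Q2=[]
t=33-37: P1@Q1 runs 4, rem=4, quantum used, demote→Q2. Q0=[] Q1=[] Q2=[P1]
t=37-41: P1@Q2 runs 4, rem=0, completes. Q0=[] Q1=[] Q2=[]

Answer: P2,P3,P4,P1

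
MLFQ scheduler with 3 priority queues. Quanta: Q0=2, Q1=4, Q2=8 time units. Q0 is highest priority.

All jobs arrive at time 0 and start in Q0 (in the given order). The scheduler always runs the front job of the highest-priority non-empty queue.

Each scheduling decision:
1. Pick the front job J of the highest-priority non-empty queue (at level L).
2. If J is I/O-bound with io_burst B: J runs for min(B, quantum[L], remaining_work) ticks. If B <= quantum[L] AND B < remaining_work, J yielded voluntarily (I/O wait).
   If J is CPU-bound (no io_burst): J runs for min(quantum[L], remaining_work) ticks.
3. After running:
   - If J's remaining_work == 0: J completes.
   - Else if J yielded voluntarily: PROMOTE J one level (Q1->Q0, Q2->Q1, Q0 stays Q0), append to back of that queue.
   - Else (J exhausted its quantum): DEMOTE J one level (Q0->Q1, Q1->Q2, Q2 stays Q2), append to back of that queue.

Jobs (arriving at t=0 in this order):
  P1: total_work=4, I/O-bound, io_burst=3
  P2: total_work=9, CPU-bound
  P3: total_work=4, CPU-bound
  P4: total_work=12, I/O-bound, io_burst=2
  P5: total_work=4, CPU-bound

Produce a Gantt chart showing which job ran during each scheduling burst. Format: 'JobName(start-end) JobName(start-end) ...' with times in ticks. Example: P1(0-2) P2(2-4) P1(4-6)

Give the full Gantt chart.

Answer: P1(0-2) P2(2-4) P3(4-6) P4(6-8) P5(8-10) P4(10-12) P4(12-14) P4(14-16) P4(16-18) P4(18-20) P1(20-22) P2(22-26) P3(26-28) P5(28-30) P2(30-33)

Derivation:
t=0-2: P1@Q0 runs 2, rem=2, quantum used, demote→Q1. Q0=[P2,P3,P4,P5] Q1=[P1] Q2=[]
t=2-4: P2@Q0 runs 2, rem=7, quantum used, demote→Q1. Q0=[P3,P4,P5] Q1=[P1,P2] Q2=[]
t=4-6: P3@Q0 runs 2, rem=2, quantum used, demote→Q1. Q0=[P4,P5] Q1=[P1,P2,P3] Q2=[]
t=6-8: P4@Q0 runs 2, rem=10, I/O yield, promote→Q0. Q0=[P5,P4] Q1=[P1,P2,P3] Q2=[]
t=8-10: P5@Q0 runs 2, rem=2, quantum used, demote→Q1. Q0=[P4] Q1=[P1,P2,P3,P5] Q2=[]
t=10-12: P4@Q0 runs 2, rem=8, I/O yield, promote→Q0. Q0=[P4] Q1=[P1,P2,P3,P5] Q2=[]
t=12-14: P4@Q0 runs 2, rem=6, I/O yield, promote→Q0. Q0=[P4] Q1=[P1,P2,P3,P5] Q2=[]
t=14-16: P4@Q0 runs 2, rem=4, I/O yield, promote→Q0. Q0=[P4] Q1=[P1,P2,P3,P5] Q2=[]
t=16-18: P4@Q0 runs 2, rem=2, I/O yield, promote→Q0. Q0=[P4] Q1=[P1,P2,P3,P5] Q2=[]
t=18-20: P4@Q0 runs 2, rem=0, completes. Q0=[] Q1=[P1,P2,P3,P5] Q2=[]
t=20-22: P1@Q1 runs 2, rem=0, completes. Q0=[] Q1=[P2,P3,P5] Q2=[]
t=22-26: P2@Q1 runs 4, rem=3, quantum used, demote→Q2. Q0=[] Q1=[P3,P5] Q2=[P2]
t=26-28: P3@Q1 runs 2, rem=0, completes. Q0=[] Q1=[P5] Q2=[P2]
t=28-30: P5@Q1 runs 2, rem=0, completes. Q0=[] Q1=[] Q2=[P2]
t=30-33: P2@Q2 runs 3, rem=0, completes. Q0=[] Q1=[] Q2=[]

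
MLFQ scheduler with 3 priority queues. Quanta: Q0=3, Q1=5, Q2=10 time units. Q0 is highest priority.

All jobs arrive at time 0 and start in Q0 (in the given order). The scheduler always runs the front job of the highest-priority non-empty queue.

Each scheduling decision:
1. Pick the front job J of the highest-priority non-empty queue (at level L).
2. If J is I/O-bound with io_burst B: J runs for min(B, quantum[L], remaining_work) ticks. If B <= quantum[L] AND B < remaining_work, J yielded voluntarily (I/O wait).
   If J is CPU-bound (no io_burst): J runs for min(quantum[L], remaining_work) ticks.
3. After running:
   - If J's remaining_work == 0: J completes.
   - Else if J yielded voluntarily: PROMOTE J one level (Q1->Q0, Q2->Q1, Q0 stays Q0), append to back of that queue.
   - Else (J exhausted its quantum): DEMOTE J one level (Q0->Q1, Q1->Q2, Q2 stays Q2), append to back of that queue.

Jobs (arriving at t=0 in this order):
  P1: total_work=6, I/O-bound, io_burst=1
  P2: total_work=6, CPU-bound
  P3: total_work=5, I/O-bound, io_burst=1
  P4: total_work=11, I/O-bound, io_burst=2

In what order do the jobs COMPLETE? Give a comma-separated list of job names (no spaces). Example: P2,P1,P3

t=0-1: P1@Q0 runs 1, rem=5, I/O yield, promote→Q0. Q0=[P2,P3,P4,P1] Q1=[] Q2=[]
t=1-4: P2@Q0 runs 3, rem=3, quantum used, demote→Q1. Q0=[P3,P4,P1] Q1=[P2] Q2=[]
t=4-5: P3@Q0 runs 1, rem=4, I/O yield, promote→Q0. Q0=[P4,P1,P3] Q1=[P2] Q2=[]
t=5-7: P4@Q0 runs 2, rem=9, I/O yield, promote→Q0. Q0=[P1,P3,P4] Q1=[P2] Q2=[]
t=7-8: P1@Q0 runs 1, rem=4, I/O yield, promote→Q0. Q0=[P3,P4,P1] Q1=[P2] Q2=[]
t=8-9: P3@Q0 runs 1, rem=3, I/O yield, promote→Q0. Q0=[P4,P1,P3] Q1=[P2] Q2=[]
t=9-11: P4@Q0 runs 2, rem=7, I/O yield, promote→Q0. Q0=[P1,P3,P4] Q1=[P2] Q2=[]
t=11-12: P1@Q0 runs 1, rem=3, I/O yield, promote→Q0. Q0=[P3,P4,P1] Q1=[P2] Q2=[]
t=12-13: P3@Q0 runs 1, rem=2, I/O yield, promote→Q0. Q0=[P4,P1,P3] Q1=[P2] Q2=[]
t=13-15: P4@Q0 runs 2, rem=5, I/O yield, promote→Q0. Q0=[P1,P3,P4] Q1=[P2] Q2=[]
t=15-16: P1@Q0 runs 1, rem=2, I/O yield, promote→Q0. Q0=[P3,P4,P1] Q1=[P2] Q2=[]
t=16-17: P3@Q0 runs 1, rem=1, I/O yield, promote→Q0. Q0=[P4,P1,P3] Q1=[P2] Q2=[]
t=17-19: P4@Q0 runs 2, rem=3, I/O yield, promote→Q0. Q0=[P1,P3,P4] Q1=[P2] Q2=[]
t=19-20: P1@Q0 runs 1, rem=1, I/O yield, promote→Q0. Q0=[P3,P4,P1] Q1=[P2] Q2=[]
t=20-21: P3@Q0 runs 1, rem=0, completes. Q0=[P4,P1] Q1=[P2] Q2=[]
t=21-23: P4@Q0 runs 2, rem=1, I/O yield, promote→Q0. Q0=[P1,P4] Q1=[P2] Q2=[]
t=23-24: P1@Q0 runs 1, rem=0, completes. Q0=[P4] Q1=[P2] Q2=[]
t=24-25: P4@Q0 runs 1, rem=0, completes. Q0=[] Q1=[P2] Q2=[]
t=25-28: P2@Q1 runs 3, rem=0, completes. Q0=[] Q1=[] Q2=[]

Answer: P3,P1,P4,P2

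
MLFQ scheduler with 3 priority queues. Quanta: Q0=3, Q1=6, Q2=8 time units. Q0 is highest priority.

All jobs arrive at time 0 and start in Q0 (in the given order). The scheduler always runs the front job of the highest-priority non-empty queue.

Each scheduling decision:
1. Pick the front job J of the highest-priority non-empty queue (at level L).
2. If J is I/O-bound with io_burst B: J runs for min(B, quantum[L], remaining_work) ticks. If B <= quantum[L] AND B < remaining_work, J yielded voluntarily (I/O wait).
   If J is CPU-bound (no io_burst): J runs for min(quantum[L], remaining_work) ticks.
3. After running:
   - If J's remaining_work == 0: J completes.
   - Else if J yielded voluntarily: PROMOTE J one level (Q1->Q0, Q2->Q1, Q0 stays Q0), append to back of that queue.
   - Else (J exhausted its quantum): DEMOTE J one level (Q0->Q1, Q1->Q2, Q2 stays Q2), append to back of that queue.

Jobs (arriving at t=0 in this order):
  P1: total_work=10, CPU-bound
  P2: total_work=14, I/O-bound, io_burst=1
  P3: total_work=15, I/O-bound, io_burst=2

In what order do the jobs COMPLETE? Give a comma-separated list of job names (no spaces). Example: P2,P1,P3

Answer: P3,P2,P1

Derivation:
t=0-3: P1@Q0 runs 3, rem=7, quantum used, demote→Q1. Q0=[P2,P3] Q1=[P1] Q2=[]
t=3-4: P2@Q0 runs 1, rem=13, I/O yield, promote→Q0. Q0=[P3,P2] Q1=[P1] Q2=[]
t=4-6: P3@Q0 runs 2, rem=13, I/O yield, promote→Q0. Q0=[P2,P3] Q1=[P1] Q2=[]
t=6-7: P2@Q0 runs 1, rem=12, I/O yield, promote→Q0. Q0=[P3,P2] Q1=[P1] Q2=[]
t=7-9: P3@Q0 runs 2, rem=11, I/O yield, promote→Q0. Q0=[P2,P3] Q1=[P1] Q2=[]
t=9-10: P2@Q0 runs 1, rem=11, I/O yield, promote→Q0. Q0=[P3,P2] Q1=[P1] Q2=[]
t=10-12: P3@Q0 runs 2, rem=9, I/O yield, promote→Q0. Q0=[P2,P3] Q1=[P1] Q2=[]
t=12-13: P2@Q0 runs 1, rem=10, I/O yield, promote→Q0. Q0=[P3,P2] Q1=[P1] Q2=[]
t=13-15: P3@Q0 runs 2, rem=7, I/O yield, promote→Q0. Q0=[P2,P3] Q1=[P1] Q2=[]
t=15-16: P2@Q0 runs 1, rem=9, I/O yield, promote→Q0. Q0=[P3,P2] Q1=[P1] Q2=[]
t=16-18: P3@Q0 runs 2, rem=5, I/O yield, promote→Q0. Q0=[P2,P3] Q1=[P1] Q2=[]
t=18-19: P2@Q0 runs 1, rem=8, I/O yield, promote→Q0. Q0=[P3,P2] Q1=[P1] Q2=[]
t=19-21: P3@Q0 runs 2, rem=3, I/O yield, promote→Q0. Q0=[P2,P3] Q1=[P1] Q2=[]
t=21-22: P2@Q0 runs 1, rem=7, I/O yield, promote→Q0. Q0=[P3,P2] Q1=[P1] Q2=[]
t=22-24: P3@Q0 runs 2, rem=1, I/O yield, promote→Q0. Q0=[P2,P3] Q1=[P1] Q2=[]
t=24-25: P2@Q0 runs 1, rem=6, I/O yield, promote→Q0. Q0=[P3,P2] Q1=[P1] Q2=[]
t=25-26: P3@Q0 runs 1, rem=0, completes. Q0=[P2] Q1=[P1] Q2=[]
t=26-27: P2@Q0 runs 1, rem=5, I/O yield, promote→Q0. Q0=[P2] Q1=[P1] Q2=[]
t=27-28: P2@Q0 runs 1, rem=4, I/O yield, promote→Q0. Q0=[P2] Q1=[P1] Q2=[]
t=28-29: P2@Q0 runs 1, rem=3, I/O yield, promote→Q0. Q0=[P2] Q1=[P1] Q2=[]
t=29-30: P2@Q0 runs 1, rem=2, I/O yield, promote→Q0. Q0=[P2] Q1=[P1] Q2=[]
t=30-31: P2@Q0 runs 1, rem=1, I/O yield, promote→Q0. Q0=[P2] Q1=[P1] Q2=[]
t=31-32: P2@Q0 runs 1, rem=0, completes. Q0=[] Q1=[P1] Q2=[]
t=32-38: P1@Q1 runs 6, rem=1, quantum used, demote→Q2. Q0=[] Q1=[] Q2=[P1]
t=38-39: P1@Q2 runs 1, rem=0, completes. Q0=[] Q1=[] Q2=[]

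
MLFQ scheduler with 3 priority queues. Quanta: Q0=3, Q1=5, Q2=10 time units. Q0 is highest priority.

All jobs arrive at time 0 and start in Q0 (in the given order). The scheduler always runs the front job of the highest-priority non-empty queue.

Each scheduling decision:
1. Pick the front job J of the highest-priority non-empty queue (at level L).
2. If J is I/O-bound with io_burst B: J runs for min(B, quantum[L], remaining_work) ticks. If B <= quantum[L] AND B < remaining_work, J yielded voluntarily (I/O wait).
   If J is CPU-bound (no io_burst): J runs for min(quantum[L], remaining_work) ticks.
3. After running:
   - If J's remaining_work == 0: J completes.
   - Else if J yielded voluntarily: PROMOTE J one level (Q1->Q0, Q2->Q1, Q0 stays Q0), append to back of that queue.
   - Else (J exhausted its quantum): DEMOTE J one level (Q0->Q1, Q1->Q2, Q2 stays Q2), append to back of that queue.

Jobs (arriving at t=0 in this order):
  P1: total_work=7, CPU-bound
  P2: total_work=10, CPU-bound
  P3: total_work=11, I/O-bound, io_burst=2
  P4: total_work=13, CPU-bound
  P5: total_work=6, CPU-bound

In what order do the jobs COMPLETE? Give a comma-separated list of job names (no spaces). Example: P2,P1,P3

t=0-3: P1@Q0 runs 3, rem=4, quantum used, demote→Q1. Q0=[P2,P3,P4,P5] Q1=[P1] Q2=[]
t=3-6: P2@Q0 runs 3, rem=7, quantum used, demote→Q1. Q0=[P3,P4,P5] Q1=[P1,P2] Q2=[]
t=6-8: P3@Q0 runs 2, rem=9, I/O yield, promote→Q0. Q0=[P4,P5,P3] Q1=[P1,P2] Q2=[]
t=8-11: P4@Q0 runs 3, rem=10, quantum used, demote→Q1. Q0=[P5,P3] Q1=[P1,P2,P4] Q2=[]
t=11-14: P5@Q0 runs 3, rem=3, quantum used, demote→Q1. Q0=[P3] Q1=[P1,P2,P4,P5] Q2=[]
t=14-16: P3@Q0 runs 2, rem=7, I/O yield, promote→Q0. Q0=[P3] Q1=[P1,P2,P4,P5] Q2=[]
t=16-18: P3@Q0 runs 2, rem=5, I/O yield, promote→Q0. Q0=[P3] Q1=[P1,P2,P4,P5] Q2=[]
t=18-20: P3@Q0 runs 2, rem=3, I/O yield, promote→Q0. Q0=[P3] Q1=[P1,P2,P4,P5] Q2=[]
t=20-22: P3@Q0 runs 2, rem=1, I/O yield, promote→Q0. Q0=[P3] Q1=[P1,P2,P4,P5] Q2=[]
t=22-23: P3@Q0 runs 1, rem=0, completes. Q0=[] Q1=[P1,P2,P4,P5] Q2=[]
t=23-27: P1@Q1 runs 4, rem=0, completes. Q0=[] Q1=[P2,P4,P5] Q2=[]
t=27-32: P2@Q1 runs 5, rem=2, quantum used, demote→Q2. Q0=[] Q1=[P4,P5] Q2=[P2]
t=32-37: P4@Q1 runs 5, rem=5, quantum used, demote→Q2. Q0=[] Q1=[P5] Q2=[P2,P4]
t=37-40: P5@Q1 runs 3, rem=0, completes. Q0=[] Q1=[] Q2=[P2,P4]
t=40-42: P2@Q2 runs 2, rem=0, completes. Q0=[] Q1=[] Q2=[P4]
t=42-47: P4@Q2 runs 5, rem=0, completes. Q0=[] Q1=[] Q2=[]

Answer: P3,P1,P5,P2,P4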